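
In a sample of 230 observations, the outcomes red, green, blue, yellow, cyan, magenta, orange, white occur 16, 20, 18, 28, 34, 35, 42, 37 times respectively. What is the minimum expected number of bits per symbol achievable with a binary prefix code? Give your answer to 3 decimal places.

2.965 bits/symbol

Probabilities are the counts divided by 230.
Repeatedly combine the two least-probable nodes; the expected code length is the sum of the merged weights.
merge 8/115 + 9/115 → 17/115
merge 2/23 + 14/115 → 24/115
merge 17/115 + 17/115 → 34/115
merge 7/46 + 37/230 → 36/115
merge 21/115 + 24/115 → 9/23
merge 34/115 + 36/115 → 14/23
merge 9/23 + 14/23 → 1
L = 17/115 + 24/115 + 34/115 + 36/115 + 9/23 + 14/23 + 1 = 341/115 ≈ 2.965 bits/symbol.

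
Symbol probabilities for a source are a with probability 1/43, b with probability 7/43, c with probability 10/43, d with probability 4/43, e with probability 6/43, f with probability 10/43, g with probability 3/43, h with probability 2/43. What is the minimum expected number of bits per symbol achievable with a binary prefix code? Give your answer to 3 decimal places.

Repeatedly combine the two least-probable nodes; the expected code length is the sum of the merged weights.
merge 1/43 + 2/43 → 3/43
merge 3/43 + 3/43 → 6/43
merge 4/43 + 6/43 → 10/43
merge 6/43 + 7/43 → 13/43
merge 10/43 + 10/43 → 20/43
merge 10/43 + 13/43 → 23/43
merge 20/43 + 23/43 → 1
L = 3/43 + 6/43 + 10/43 + 13/43 + 20/43 + 23/43 + 1 = 118/43 ≈ 2.744 bits/symbol.

2.744 bits/symbol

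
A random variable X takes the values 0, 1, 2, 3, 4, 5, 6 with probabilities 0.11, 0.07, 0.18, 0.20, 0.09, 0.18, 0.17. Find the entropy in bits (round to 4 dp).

2.7211 bits

H = −Σ pᵢ log₂ pᵢ.
−0.11·log₂(0.11) = 0.3503
−0.07·log₂(0.07) = 0.2686
−0.18·log₂(0.18) = 0.4453
−0.20·log₂(0.20) = 0.4644
−0.09·log₂(0.09) = 0.3127
−0.18·log₂(0.18) = 0.4453
−0.17·log₂(0.17) = 0.4346
Sum ≈ 2.7211 → 2.7211 bits.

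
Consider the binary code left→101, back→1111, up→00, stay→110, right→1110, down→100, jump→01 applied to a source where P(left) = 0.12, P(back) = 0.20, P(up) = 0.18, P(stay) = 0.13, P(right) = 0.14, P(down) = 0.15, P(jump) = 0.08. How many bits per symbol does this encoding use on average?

3.08 bits/symbol

L̄ = Σ pᵢ·ℓᵢ = 0.12·3 + 0.20·4 + 0.18·2 + 0.13·3 + 0.14·4 + 0.15·3 + 0.08·2 = 3.08 bits/symbol.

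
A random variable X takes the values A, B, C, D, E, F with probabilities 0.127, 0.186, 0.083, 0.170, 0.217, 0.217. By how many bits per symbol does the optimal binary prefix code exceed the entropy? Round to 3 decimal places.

0.047 bits

Entropy H = −Σ p log₂ p ≈ 2.5187 bits.
Huffman merges: 83/1000+127/1000→21/100; 17/100+93/500→89/250; 21/100+217/1000→427/1000; 217/1000+89/250→573/1000; 427/1000+573/1000→1. L = 1283/500 ≈ 2.5660.
L − H = 2.5660 − 2.5187 = 0.047 bits.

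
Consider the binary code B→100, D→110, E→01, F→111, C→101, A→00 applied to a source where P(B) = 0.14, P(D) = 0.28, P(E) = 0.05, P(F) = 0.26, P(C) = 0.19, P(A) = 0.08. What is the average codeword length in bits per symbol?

2.87 bits/symbol

L̄ = Σ pᵢ·ℓᵢ = 0.14·3 + 0.28·3 + 0.05·2 + 0.26·3 + 0.19·3 + 0.08·2 = 2.87 bits/symbol.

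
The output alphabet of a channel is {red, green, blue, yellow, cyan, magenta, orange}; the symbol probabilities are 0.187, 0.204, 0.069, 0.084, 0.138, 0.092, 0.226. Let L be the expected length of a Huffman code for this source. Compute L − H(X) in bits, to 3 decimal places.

0.041 bits

Entropy H = −Σ p log₂ p ≈ 2.6824 bits.
Huffman merges: 69/1000+21/250→153/1000; 23/250+69/500→23/100; 153/1000+187/1000→17/50; 51/250+113/500→43/100; 23/100+17/50→57/100; 43/100+57/100→1. L = 2723/1000 ≈ 2.7230.
L − H = 2.7230 − 2.6824 = 0.041 bits.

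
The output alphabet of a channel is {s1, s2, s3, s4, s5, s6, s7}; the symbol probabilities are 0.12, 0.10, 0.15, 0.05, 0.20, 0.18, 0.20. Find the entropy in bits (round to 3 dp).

H = −Σ pᵢ log₂ pᵢ.
−0.12·log₂(0.12) = 0.3671
−0.10·log₂(0.10) = 0.3322
−0.15·log₂(0.15) = 0.4105
−0.05·log₂(0.05) = 0.2161
−0.20·log₂(0.20) = 0.4644
−0.18·log₂(0.18) = 0.4453
−0.20·log₂(0.20) = 0.4644
Sum ≈ 2.7000 → 2.700 bits.

2.700 bits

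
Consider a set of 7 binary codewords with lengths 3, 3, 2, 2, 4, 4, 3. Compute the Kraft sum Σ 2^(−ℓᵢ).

1

With common denominator 2^4 = 16: Σ 2^(−ℓᵢ) = 2/16 + 2/16 + 4/16 + 4/16 + 1/16 + 1/16 + 2/16 = 16/16 = 1.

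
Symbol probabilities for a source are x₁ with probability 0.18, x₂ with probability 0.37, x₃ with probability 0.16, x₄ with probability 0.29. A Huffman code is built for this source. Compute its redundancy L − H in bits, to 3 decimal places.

0.053 bits

Entropy H = −Σ p log₂ p ≈ 1.9170 bits.
Huffman merges: 4/25+9/50→17/50; 29/100+17/50→63/100; 37/100+63/100→1. L = 197/100 ≈ 1.9700.
L − H = 1.9700 − 1.9170 = 0.053 bits.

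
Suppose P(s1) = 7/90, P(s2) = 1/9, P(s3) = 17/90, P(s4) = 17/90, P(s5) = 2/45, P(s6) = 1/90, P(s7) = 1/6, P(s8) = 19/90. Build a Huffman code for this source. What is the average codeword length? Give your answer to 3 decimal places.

Repeatedly combine the two least-probable nodes; the expected code length is the sum of the merged weights.
merge 1/90 + 2/45 → 1/18
merge 1/18 + 7/90 → 2/15
merge 1/9 + 2/15 → 11/45
merge 1/6 + 17/90 → 16/45
merge 17/90 + 19/90 → 2/5
merge 11/45 + 16/45 → 3/5
merge 2/5 + 3/5 → 1
L = 1/18 + 2/15 + 11/45 + 16/45 + 2/5 + 3/5 + 1 = 251/90 ≈ 2.789 bits/symbol.

2.789 bits/symbol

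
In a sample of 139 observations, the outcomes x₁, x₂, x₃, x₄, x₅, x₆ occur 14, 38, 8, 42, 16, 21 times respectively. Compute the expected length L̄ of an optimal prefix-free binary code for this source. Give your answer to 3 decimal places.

2.424 bits/symbol

Probabilities are the counts divided by 139.
Repeatedly combine the two least-probable nodes; the expected code length is the sum of the merged weights.
merge 8/139 + 14/139 → 22/139
merge 16/139 + 21/139 → 37/139
merge 22/139 + 37/139 → 59/139
merge 38/139 + 42/139 → 80/139
merge 59/139 + 80/139 → 1
L = 22/139 + 37/139 + 59/139 + 80/139 + 1 = 337/139 ≈ 2.424 bits/symbol.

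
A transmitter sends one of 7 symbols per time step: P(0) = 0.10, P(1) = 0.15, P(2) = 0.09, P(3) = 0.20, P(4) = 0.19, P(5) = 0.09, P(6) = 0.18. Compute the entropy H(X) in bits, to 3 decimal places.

2.733 bits

H = −Σ pᵢ log₂ pᵢ.
−0.10·log₂(0.10) = 0.3322
−0.15·log₂(0.15) = 0.4105
−0.09·log₂(0.09) = 0.3127
−0.20·log₂(0.20) = 0.4644
−0.19·log₂(0.19) = 0.4552
−0.09·log₂(0.09) = 0.3127
−0.18·log₂(0.18) = 0.4453
Sum ≈ 2.7330 → 2.733 bits.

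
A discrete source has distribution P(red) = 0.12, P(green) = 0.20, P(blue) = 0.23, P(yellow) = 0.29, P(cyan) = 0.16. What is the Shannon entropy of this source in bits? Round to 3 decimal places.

2.260 bits

H = −Σ pᵢ log₂ pᵢ.
−0.12·log₂(0.12) = 0.3671
−0.20·log₂(0.20) = 0.4644
−0.23·log₂(0.23) = 0.4877
−0.29·log₂(0.29) = 0.5179
−0.16·log₂(0.16) = 0.4230
Sum ≈ 2.2600 → 2.260 bits.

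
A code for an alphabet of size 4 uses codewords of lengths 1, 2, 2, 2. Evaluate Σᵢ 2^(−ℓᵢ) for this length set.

With common denominator 2^2 = 4: Σ 2^(−ℓᵢ) = 2/4 + 1/4 + 1/4 + 1/4 = 5/4 = 1.25.

1.25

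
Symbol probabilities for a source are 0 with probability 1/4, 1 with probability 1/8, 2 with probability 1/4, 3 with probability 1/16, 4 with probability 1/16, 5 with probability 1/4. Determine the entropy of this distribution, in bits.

2.375 bits

Each probability is a power of 1/2, so log₂(1/p) is an integer.
H = Σ p·log₂(1/p) = 1/4·2 + 1/8·3 + 1/4·2 + 1/16·4 + 1/16·4 + 1/4·2 = 2.375 bits.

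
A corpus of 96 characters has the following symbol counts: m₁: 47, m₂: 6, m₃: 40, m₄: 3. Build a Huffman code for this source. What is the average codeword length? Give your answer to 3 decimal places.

Probabilities are the counts divided by 96.
Repeatedly combine the two least-probable nodes; the expected code length is the sum of the merged weights.
merge 1/32 + 1/16 → 3/32
merge 3/32 + 5/12 → 49/96
merge 47/96 + 49/96 → 1
L = 3/32 + 49/96 + 1 = 77/48 ≈ 1.604 bits/symbol.

1.604 bits/symbol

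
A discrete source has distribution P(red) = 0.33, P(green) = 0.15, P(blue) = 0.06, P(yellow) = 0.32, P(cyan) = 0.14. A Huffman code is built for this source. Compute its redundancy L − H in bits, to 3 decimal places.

Entropy H = −Σ p log₂ p ≈ 2.1050 bits.
Huffman merges: 3/50+7/50→1/5; 3/20+1/5→7/20; 8/25+33/100→13/20; 7/20+13/20→1. L = 11/5 ≈ 2.2000.
L − H = 2.2000 − 2.1050 = 0.095 bits.

0.095 bits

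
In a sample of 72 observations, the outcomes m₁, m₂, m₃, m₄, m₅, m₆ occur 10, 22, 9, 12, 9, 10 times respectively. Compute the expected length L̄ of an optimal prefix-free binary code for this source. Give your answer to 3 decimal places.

Probabilities are the counts divided by 72.
Repeatedly combine the two least-probable nodes; the expected code length is the sum of the merged weights.
merge 1/8 + 1/8 → 1/4
merge 5/36 + 5/36 → 5/18
merge 1/6 + 1/4 → 5/12
merge 5/18 + 11/36 → 7/12
merge 5/12 + 7/12 → 1
L = 1/4 + 5/18 + 5/12 + 7/12 + 1 = 91/36 ≈ 2.528 bits/symbol.

2.528 bits/symbol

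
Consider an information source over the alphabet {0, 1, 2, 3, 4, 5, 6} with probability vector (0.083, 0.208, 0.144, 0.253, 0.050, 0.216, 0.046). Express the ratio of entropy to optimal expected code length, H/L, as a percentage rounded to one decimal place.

99.0%

Entropy H = −Σ p log₂ p ≈ 2.5715 bits.
Huffman merges: 23/500+1/20→12/125; 83/1000+12/125→179/1000; 18/125+179/1000→323/1000; 26/125+27/125→53/125; 253/1000+323/1000→72/125; 53/125+72/125→1. L = 1299/500 ≈ 2.5980.
Efficiency = H/L = 2.5715/2.5980 = 99.0%.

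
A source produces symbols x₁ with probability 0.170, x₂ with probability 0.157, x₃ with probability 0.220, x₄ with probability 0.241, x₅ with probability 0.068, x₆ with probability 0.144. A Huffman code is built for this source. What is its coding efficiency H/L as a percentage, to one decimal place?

98.3%

Entropy H = −Σ p log₂ p ≈ 2.4956 bits.
Huffman merges: 17/250+18/125→53/250; 157/1000+17/100→327/1000; 53/250+11/50→54/125; 241/1000+327/1000→71/125; 54/125+71/125→1. L = 2539/1000 ≈ 2.5390.
Efficiency = H/L = 2.4956/2.5390 = 98.3%.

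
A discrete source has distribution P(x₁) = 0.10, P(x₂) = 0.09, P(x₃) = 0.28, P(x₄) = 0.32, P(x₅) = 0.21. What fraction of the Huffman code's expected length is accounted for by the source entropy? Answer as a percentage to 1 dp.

Entropy H = −Σ p log₂ p ≈ 2.1579 bits.
Huffman merges: 9/100+1/10→19/100; 19/100+21/100→2/5; 7/25+8/25→3/5; 2/5+3/5→1. L = 219/100 ≈ 2.1900.
Efficiency = H/L = 2.1579/2.1900 = 98.5%.

98.5%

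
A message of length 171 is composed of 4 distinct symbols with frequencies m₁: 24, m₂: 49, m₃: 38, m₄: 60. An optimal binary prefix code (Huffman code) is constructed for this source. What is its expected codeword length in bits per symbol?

2 bits/symbol

Probabilities are the counts divided by 171.
Repeatedly combine the two least-probable nodes; the expected code length is the sum of the merged weights.
merge 8/57 + 2/9 → 62/171
merge 49/171 + 20/57 → 109/171
merge 62/171 + 109/171 → 1
L = 62/171 + 109/171 + 1 = 2 bits/symbol.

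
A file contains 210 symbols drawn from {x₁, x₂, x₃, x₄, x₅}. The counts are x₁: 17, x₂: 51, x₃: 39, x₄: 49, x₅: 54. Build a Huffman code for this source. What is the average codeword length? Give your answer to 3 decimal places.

Probabilities are the counts divided by 210.
Repeatedly combine the two least-probable nodes; the expected code length is the sum of the merged weights.
merge 17/210 + 13/70 → 4/15
merge 7/30 + 17/70 → 10/21
merge 9/35 + 4/15 → 11/21
merge 10/21 + 11/21 → 1
L = 4/15 + 10/21 + 11/21 + 1 = 34/15 ≈ 2.267 bits/symbol.

2.267 bits/symbol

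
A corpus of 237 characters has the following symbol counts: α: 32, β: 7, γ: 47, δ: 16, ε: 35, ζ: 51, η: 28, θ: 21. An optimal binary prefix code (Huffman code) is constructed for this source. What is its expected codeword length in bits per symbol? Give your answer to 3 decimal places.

2.869 bits/symbol

Probabilities are the counts divided by 237.
Repeatedly combine the two least-probable nodes; the expected code length is the sum of the merged weights.
merge 7/237 + 16/237 → 23/237
merge 7/79 + 23/237 → 44/237
merge 28/237 + 32/237 → 20/79
merge 35/237 + 44/237 → 1/3
merge 47/237 + 17/79 → 98/237
merge 20/79 + 1/3 → 139/237
merge 98/237 + 139/237 → 1
L = 23/237 + 44/237 + 20/79 + 1/3 + 98/237 + 139/237 + 1 = 680/237 ≈ 2.869 bits/symbol.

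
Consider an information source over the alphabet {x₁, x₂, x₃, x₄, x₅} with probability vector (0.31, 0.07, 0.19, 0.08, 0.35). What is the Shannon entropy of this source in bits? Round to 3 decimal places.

H = −Σ pᵢ log₂ pᵢ.
−0.31·log₂(0.31) = 0.5238
−0.07·log₂(0.07) = 0.2686
−0.19·log₂(0.19) = 0.4552
−0.08·log₂(0.08) = 0.2915
−0.35·log₂(0.35) = 0.5301
Sum ≈ 2.0692 → 2.069 bits.

2.069 bits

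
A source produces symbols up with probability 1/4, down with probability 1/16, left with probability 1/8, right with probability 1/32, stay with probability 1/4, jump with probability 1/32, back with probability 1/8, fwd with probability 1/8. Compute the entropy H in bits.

Each probability is a power of 1/2, so log₂(1/p) is an integer.
H = Σ p·log₂(1/p) = 1/4·2 + 1/16·4 + 1/8·3 + 1/32·5 + 1/4·2 + 1/32·5 + 1/8·3 + 1/8·3 = 2.6875 bits.

2.6875 bits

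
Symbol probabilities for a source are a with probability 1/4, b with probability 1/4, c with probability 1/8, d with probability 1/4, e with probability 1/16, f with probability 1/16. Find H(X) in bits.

Each probability is a power of 1/2, so log₂(1/p) is an integer.
H = Σ p·log₂(1/p) = 1/4·2 + 1/4·2 + 1/8·3 + 1/4·2 + 1/16·4 + 1/16·4 = 2.375 bits.

2.375 bits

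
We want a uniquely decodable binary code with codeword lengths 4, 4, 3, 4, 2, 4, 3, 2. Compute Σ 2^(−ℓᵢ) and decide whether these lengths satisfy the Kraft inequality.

1; yes

With common denominator 2^4 = 16: Σ 2^(−ℓᵢ) = 1/16 + 1/16 + 2/16 + 1/16 + 4/16 + 1/16 + 2/16 + 4/16 = 16/16 = 1.
Kraft's inequality requires Σ ≤ 1; here Σ = 1 ≤ 1, so such a prefix code exists.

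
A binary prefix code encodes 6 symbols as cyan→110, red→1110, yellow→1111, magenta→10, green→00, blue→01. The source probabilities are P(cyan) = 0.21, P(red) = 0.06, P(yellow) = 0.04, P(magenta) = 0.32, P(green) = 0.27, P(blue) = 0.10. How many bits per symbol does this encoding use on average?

2.41 bits/symbol

L̄ = Σ pᵢ·ℓᵢ = 0.21·3 + 0.06·4 + 0.04·4 + 0.32·2 + 0.27·2 + 0.10·2 = 2.41 bits/symbol.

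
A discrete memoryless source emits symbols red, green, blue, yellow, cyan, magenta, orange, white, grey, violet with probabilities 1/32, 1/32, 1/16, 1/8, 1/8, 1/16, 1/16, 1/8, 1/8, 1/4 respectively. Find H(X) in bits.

Each probability is a power of 1/2, so log₂(1/p) is an integer.
H = Σ p·log₂(1/p) = 1/32·5 + 1/32·5 + 1/16·4 + 1/8·3 + 1/8·3 + 1/16·4 + 1/16·4 + 1/8·3 + 1/8·3 + 1/4·2 = 3.0625 bits.

3.0625 bits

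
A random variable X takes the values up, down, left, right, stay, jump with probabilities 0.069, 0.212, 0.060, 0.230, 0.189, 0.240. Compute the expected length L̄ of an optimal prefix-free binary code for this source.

Repeatedly combine the two least-probable nodes; the expected code length is the sum of the merged weights.
merge 3/50 + 69/1000 → 129/1000
merge 129/1000 + 189/1000 → 159/500
merge 53/250 + 23/100 → 221/500
merge 6/25 + 159/500 → 279/500
merge 221/500 + 279/500 → 1
L = 129/1000 + 159/500 + 221/500 + 279/500 + 1 = 2447/1000 = 2.447 bits/symbol.

2.447 bits/symbol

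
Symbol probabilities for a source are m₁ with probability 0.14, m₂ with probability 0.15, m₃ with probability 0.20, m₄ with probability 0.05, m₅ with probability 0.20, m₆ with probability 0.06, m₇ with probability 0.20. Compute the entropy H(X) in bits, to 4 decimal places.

2.6604 bits

H = −Σ pᵢ log₂ pᵢ.
−0.14·log₂(0.14) = 0.3971
−0.15·log₂(0.15) = 0.4105
−0.20·log₂(0.20) = 0.4644
−0.05·log₂(0.05) = 0.2161
−0.20·log₂(0.20) = 0.4644
−0.06·log₂(0.06) = 0.2435
−0.20·log₂(0.20) = 0.4644
Sum ≈ 2.6604 → 2.6604 bits.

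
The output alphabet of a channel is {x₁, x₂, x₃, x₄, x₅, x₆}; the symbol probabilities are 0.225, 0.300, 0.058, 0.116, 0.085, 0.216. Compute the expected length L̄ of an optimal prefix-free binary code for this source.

Repeatedly combine the two least-probable nodes; the expected code length is the sum of the merged weights.
merge 29/500 + 17/200 → 143/1000
merge 29/250 + 143/1000 → 259/1000
merge 27/125 + 9/40 → 441/1000
merge 259/1000 + 3/10 → 559/1000
merge 441/1000 + 559/1000 → 1
L = 143/1000 + 259/1000 + 441/1000 + 559/1000 + 1 = 1201/500 = 2.402 bits/symbol.

2.402 bits/symbol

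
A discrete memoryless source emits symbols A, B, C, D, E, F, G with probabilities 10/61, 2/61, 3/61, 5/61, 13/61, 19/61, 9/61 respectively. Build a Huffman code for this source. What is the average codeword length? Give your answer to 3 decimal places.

2.557 bits/symbol

Repeatedly combine the two least-probable nodes; the expected code length is the sum of the merged weights.
merge 2/61 + 3/61 → 5/61
merge 5/61 + 5/61 → 10/61
merge 9/61 + 10/61 → 19/61
merge 10/61 + 13/61 → 23/61
merge 19/61 + 19/61 → 38/61
merge 23/61 + 38/61 → 1
L = 5/61 + 10/61 + 19/61 + 23/61 + 38/61 + 1 = 156/61 ≈ 2.557 bits/symbol.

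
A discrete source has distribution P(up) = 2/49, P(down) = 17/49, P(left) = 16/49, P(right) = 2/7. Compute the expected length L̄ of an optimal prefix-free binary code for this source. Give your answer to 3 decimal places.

1.980 bits/symbol

Repeatedly combine the two least-probable nodes; the expected code length is the sum of the merged weights.
merge 2/49 + 2/7 → 16/49
merge 16/49 + 16/49 → 32/49
merge 17/49 + 32/49 → 1
L = 16/49 + 32/49 + 1 = 97/49 ≈ 1.980 bits/symbol.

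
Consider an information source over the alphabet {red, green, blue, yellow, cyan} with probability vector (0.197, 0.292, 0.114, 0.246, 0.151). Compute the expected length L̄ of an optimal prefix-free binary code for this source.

Repeatedly combine the two least-probable nodes; the expected code length is the sum of the merged weights.
merge 57/500 + 151/1000 → 53/200
merge 197/1000 + 123/500 → 443/1000
merge 53/200 + 73/250 → 557/1000
merge 443/1000 + 557/1000 → 1
L = 53/200 + 443/1000 + 557/1000 + 1 = 453/200 = 2.265 bits/symbol.

2.265 bits/symbol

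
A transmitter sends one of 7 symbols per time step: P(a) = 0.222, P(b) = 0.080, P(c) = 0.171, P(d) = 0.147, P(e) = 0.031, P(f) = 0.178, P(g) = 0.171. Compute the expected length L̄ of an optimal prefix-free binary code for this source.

2.711 bits/symbol

Repeatedly combine the two least-probable nodes; the expected code length is the sum of the merged weights.
merge 31/1000 + 2/25 → 111/1000
merge 111/1000 + 147/1000 → 129/500
merge 171/1000 + 171/1000 → 171/500
merge 89/500 + 111/500 → 2/5
merge 129/500 + 171/500 → 3/5
merge 2/5 + 3/5 → 1
L = 111/1000 + 129/500 + 171/500 + 2/5 + 3/5 + 1 = 2711/1000 = 2.711 bits/symbol.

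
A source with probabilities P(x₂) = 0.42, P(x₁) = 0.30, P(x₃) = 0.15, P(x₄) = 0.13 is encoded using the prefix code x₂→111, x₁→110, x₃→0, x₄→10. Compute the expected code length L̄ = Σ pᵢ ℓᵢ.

L̄ = Σ pᵢ·ℓᵢ = 0.42·3 + 0.30·3 + 0.15·1 + 0.13·2 = 2.57 bits/symbol.

2.57 bits/symbol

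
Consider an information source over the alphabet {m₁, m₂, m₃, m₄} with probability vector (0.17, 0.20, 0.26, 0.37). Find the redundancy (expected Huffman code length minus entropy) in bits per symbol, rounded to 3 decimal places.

Entropy H = −Σ p log₂ p ≈ 1.9350 bits.
Huffman merges: 17/100+1/5→37/100; 13/50+37/100→63/100; 37/100+63/100→1. L = 2 ≈ 2.0000.
L − H = 2.0000 − 1.9350 = 0.065 bits.

0.065 bits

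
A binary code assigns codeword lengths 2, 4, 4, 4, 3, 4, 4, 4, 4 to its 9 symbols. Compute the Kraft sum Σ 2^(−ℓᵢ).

0.8125

With common denominator 2^4 = 16: Σ 2^(−ℓᵢ) = 4/16 + 1/16 + 1/16 + 1/16 + 2/16 + 1/16 + 1/16 + 1/16 + 1/16 = 13/16 = 0.8125.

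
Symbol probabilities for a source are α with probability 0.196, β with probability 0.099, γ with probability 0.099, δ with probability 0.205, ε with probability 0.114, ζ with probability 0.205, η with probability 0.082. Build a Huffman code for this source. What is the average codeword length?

Repeatedly combine the two least-probable nodes; the expected code length is the sum of the merged weights.
merge 41/500 + 99/1000 → 181/1000
merge 99/1000 + 57/500 → 213/1000
merge 181/1000 + 49/250 → 377/1000
merge 41/200 + 41/200 → 41/100
merge 213/1000 + 377/1000 → 59/100
merge 41/100 + 59/100 → 1
L = 181/1000 + 213/1000 + 377/1000 + 41/100 + 59/100 + 1 = 2771/1000 = 2.771 bits/symbol.

2.771 bits/symbol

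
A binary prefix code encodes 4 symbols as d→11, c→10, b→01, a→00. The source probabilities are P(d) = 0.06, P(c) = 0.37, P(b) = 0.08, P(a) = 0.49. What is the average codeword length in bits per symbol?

L̄ = Σ pᵢ·ℓᵢ = 0.06·2 + 0.37·2 + 0.08·2 + 0.49·2 = 2 bits/symbol.

2 bits/symbol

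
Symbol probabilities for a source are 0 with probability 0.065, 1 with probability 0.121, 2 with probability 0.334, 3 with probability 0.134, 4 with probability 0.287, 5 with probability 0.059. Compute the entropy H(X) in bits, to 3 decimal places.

H = −Σ pᵢ log₂ pᵢ.
−0.065·log₂(0.065) = 0.2563
−0.121·log₂(0.121) = 0.3687
−0.334·log₂(0.334) = 0.5284
−0.134·log₂(0.134) = 0.3886
−0.287·log₂(0.287) = 0.5169
−0.059·log₂(0.059) = 0.2409
Sum ≈ 2.2997 → 2.300 bits.

2.300 bits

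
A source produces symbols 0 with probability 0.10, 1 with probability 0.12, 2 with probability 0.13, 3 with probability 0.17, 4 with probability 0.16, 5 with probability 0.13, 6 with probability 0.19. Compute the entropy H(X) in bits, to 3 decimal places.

H = −Σ pᵢ log₂ pᵢ.
−0.10·log₂(0.10) = 0.3322
−0.12·log₂(0.12) = 0.3671
−0.13·log₂(0.13) = 0.3826
−0.17·log₂(0.17) = 0.4346
−0.16·log₂(0.16) = 0.4230
−0.13·log₂(0.13) = 0.3826
−0.19·log₂(0.19) = 0.4552
Sum ≈ 2.7774 → 2.777 bits.

2.777 bits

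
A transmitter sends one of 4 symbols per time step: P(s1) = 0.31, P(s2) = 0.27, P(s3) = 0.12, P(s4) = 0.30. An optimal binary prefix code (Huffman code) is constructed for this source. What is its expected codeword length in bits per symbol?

2 bits/symbol

Repeatedly combine the two least-probable nodes; the expected code length is the sum of the merged weights.
merge 3/25 + 27/100 → 39/100
merge 3/10 + 31/100 → 61/100
merge 39/100 + 61/100 → 1
L = 39/100 + 61/100 + 1 = 2 bits/symbol.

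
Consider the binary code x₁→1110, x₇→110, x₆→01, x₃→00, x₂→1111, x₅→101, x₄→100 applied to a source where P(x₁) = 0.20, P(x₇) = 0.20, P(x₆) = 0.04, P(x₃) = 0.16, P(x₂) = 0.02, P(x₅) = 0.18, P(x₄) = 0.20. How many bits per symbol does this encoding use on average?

3.02 bits/symbol

L̄ = Σ pᵢ·ℓᵢ = 0.20·4 + 0.20·3 + 0.04·2 + 0.16·2 + 0.02·4 + 0.18·3 + 0.20·3 = 3.02 bits/symbol.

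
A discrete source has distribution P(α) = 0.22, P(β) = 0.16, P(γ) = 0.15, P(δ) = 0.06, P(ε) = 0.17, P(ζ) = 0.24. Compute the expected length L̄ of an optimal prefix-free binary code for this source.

Repeatedly combine the two least-probable nodes; the expected code length is the sum of the merged weights.
merge 3/50 + 3/20 → 21/100
merge 4/25 + 17/100 → 33/100
merge 21/100 + 11/50 → 43/100
merge 6/25 + 33/100 → 57/100
merge 43/100 + 57/100 → 1
L = 21/100 + 33/100 + 43/100 + 57/100 + 1 = 127/50 = 2.54 bits/symbol.

2.54 bits/symbol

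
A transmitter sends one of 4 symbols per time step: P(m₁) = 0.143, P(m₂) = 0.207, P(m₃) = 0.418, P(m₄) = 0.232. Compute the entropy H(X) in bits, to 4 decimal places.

1.8866 bits

H = −Σ pᵢ log₂ pᵢ.
−0.143·log₂(0.143) = 0.4012
−0.207·log₂(0.207) = 0.4704
−0.418·log₂(0.418) = 0.5260
−0.232·log₂(0.232) = 0.4890
Sum ≈ 1.8866 → 1.8866 bits.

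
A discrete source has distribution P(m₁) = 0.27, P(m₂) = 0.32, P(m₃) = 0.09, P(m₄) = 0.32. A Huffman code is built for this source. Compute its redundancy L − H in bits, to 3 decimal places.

Entropy H = −Σ p log₂ p ≈ 1.8747 bits.
Huffman merges: 9/100+27/100→9/25; 8/25+8/25→16/25; 9/25+16/25→1. L = 2 ≈ 2.0000.
L − H = 2.0000 − 1.8747 = 0.125 bits.

0.125 bits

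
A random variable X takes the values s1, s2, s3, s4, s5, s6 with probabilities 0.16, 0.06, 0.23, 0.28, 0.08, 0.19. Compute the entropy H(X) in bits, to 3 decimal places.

H = −Σ pᵢ log₂ pᵢ.
−0.16·log₂(0.16) = 0.4230
−0.06·log₂(0.06) = 0.2435
−0.23·log₂(0.23) = 0.4877
−0.28·log₂(0.28) = 0.5142
−0.08·log₂(0.08) = 0.2915
−0.19·log₂(0.19) = 0.4552
Sum ≈ 2.4152 → 2.415 bits.

2.415 bits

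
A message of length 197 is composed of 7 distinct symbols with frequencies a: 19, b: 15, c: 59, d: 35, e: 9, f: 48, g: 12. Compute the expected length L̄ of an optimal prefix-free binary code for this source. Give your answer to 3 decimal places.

2.558 bits/symbol

Probabilities are the counts divided by 197.
Repeatedly combine the two least-probable nodes; the expected code length is the sum of the merged weights.
merge 9/197 + 12/197 → 21/197
merge 15/197 + 19/197 → 34/197
merge 21/197 + 34/197 → 55/197
merge 35/197 + 48/197 → 83/197
merge 55/197 + 59/197 → 114/197
merge 83/197 + 114/197 → 1
L = 21/197 + 34/197 + 55/197 + 83/197 + 114/197 + 1 = 504/197 ≈ 2.558 bits/symbol.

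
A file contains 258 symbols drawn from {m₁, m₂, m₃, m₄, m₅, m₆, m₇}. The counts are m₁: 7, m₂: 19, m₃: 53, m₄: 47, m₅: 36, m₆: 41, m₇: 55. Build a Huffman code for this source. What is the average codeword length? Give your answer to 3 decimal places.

2.682 bits/symbol

Probabilities are the counts divided by 258.
Repeatedly combine the two least-probable nodes; the expected code length is the sum of the merged weights.
merge 7/258 + 19/258 → 13/129
merge 13/129 + 6/43 → 31/129
merge 41/258 + 47/258 → 44/129
merge 53/258 + 55/258 → 18/43
merge 31/129 + 44/129 → 25/43
merge 18/43 + 25/43 → 1
L = 13/129 + 31/129 + 44/129 + 18/43 + 25/43 + 1 = 346/129 ≈ 2.682 bits/symbol.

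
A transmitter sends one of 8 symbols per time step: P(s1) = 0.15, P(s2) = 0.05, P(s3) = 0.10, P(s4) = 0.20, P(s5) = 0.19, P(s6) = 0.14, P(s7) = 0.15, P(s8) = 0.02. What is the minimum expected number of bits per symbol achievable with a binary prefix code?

Repeatedly combine the two least-probable nodes; the expected code length is the sum of the merged weights.
merge 1/50 + 1/20 → 7/100
merge 7/100 + 1/10 → 17/100
merge 7/50 + 3/20 → 29/100
merge 3/20 + 17/100 → 8/25
merge 19/100 + 1/5 → 39/100
merge 29/100 + 8/25 → 61/100
merge 39/100 + 61/100 → 1
L = 7/100 + 17/100 + 29/100 + 8/25 + 39/100 + 61/100 + 1 = 57/20 = 2.85 bits/symbol.

2.85 bits/symbol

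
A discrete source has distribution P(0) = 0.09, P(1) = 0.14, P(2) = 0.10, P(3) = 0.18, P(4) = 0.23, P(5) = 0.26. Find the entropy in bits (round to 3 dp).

H = −Σ pᵢ log₂ pᵢ.
−0.09·log₂(0.09) = 0.3127
−0.14·log₂(0.14) = 0.3971
−0.10·log₂(0.10) = 0.3322
−0.18·log₂(0.18) = 0.4453
−0.23·log₂(0.23) = 0.4877
−0.26·log₂(0.26) = 0.5053
Sum ≈ 2.4802 → 2.480 bits.

2.480 bits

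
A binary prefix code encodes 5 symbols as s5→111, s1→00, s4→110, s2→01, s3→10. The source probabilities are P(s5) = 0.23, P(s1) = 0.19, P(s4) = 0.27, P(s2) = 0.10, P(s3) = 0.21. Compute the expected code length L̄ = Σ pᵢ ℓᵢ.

2.5 bits/symbol

L̄ = Σ pᵢ·ℓᵢ = 0.23·3 + 0.19·2 + 0.27·3 + 0.10·2 + 0.21·2 = 2.5 bits/symbol.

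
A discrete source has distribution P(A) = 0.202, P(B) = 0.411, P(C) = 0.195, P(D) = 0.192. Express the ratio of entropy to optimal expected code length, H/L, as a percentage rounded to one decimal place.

96.7%

Entropy H = −Σ p log₂ p ≈ 1.9104 bits.
Huffman merges: 24/125+39/200→387/1000; 101/500+387/1000→589/1000; 411/1000+589/1000→1. L = 247/125 ≈ 1.9760.
Efficiency = H/L = 1.9104/1.9760 = 96.7%.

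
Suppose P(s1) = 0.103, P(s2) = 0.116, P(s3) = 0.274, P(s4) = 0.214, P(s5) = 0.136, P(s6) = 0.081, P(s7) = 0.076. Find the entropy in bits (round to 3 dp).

H = −Σ pᵢ log₂ pᵢ.
−0.103·log₂(0.103) = 0.3378
−0.116·log₂(0.116) = 0.3605
−0.274·log₂(0.274) = 0.5118
−0.214·log₂(0.214) = 0.4760
−0.136·log₂(0.136) = 0.3915
−0.081·log₂(0.081) = 0.2937
−0.076·log₂(0.076) = 0.2826
Sum ≈ 2.6537 → 2.654 bits.

2.654 bits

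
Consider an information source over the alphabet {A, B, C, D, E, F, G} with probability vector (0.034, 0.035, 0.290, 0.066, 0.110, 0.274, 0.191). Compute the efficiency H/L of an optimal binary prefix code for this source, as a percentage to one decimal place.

Entropy H = −Σ p log₂ p ≈ 2.4301 bits.
Huffman merges: 17/500+7/200→69/1000; 33/500+69/1000→27/200; 11/100+27/200→49/200; 191/1000+49/200→109/250; 137/500+29/100→141/250; 109/250+141/250→1. L = 2449/1000 ≈ 2.4490.
Efficiency = H/L = 2.4301/2.4490 = 99.2%.

99.2%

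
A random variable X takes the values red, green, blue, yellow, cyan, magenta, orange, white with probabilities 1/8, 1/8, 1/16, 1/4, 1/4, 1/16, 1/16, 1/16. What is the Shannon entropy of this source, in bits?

2.75 bits

Each probability is a power of 1/2, so log₂(1/p) is an integer.
H = Σ p·log₂(1/p) = 1/8·3 + 1/8·3 + 1/16·4 + 1/4·2 + 1/4·2 + 1/16·4 + 1/16·4 + 1/16·4 = 2.75 bits.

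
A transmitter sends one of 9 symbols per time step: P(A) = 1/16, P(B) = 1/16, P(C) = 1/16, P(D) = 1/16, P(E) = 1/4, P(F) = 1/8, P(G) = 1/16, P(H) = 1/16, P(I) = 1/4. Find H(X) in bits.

2.875 bits

Each probability is a power of 1/2, so log₂(1/p) is an integer.
H = Σ p·log₂(1/p) = 1/16·4 + 1/16·4 + 1/16·4 + 1/16·4 + 1/4·2 + 1/8·3 + 1/16·4 + 1/16·4 + 1/4·2 = 2.875 bits.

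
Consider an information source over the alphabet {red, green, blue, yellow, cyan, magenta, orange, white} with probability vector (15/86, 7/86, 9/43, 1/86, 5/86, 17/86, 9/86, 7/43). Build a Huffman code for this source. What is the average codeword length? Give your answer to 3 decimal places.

2.814 bits/symbol

Repeatedly combine the two least-probable nodes; the expected code length is the sum of the merged weights.
merge 1/86 + 5/86 → 3/43
merge 3/43 + 7/86 → 13/86
merge 9/86 + 13/86 → 11/43
merge 7/43 + 15/86 → 29/86
merge 17/86 + 9/43 → 35/86
merge 11/43 + 29/86 → 51/86
merge 35/86 + 51/86 → 1
L = 3/43 + 13/86 + 11/43 + 29/86 + 35/86 + 51/86 + 1 = 121/43 ≈ 2.814 bits/symbol.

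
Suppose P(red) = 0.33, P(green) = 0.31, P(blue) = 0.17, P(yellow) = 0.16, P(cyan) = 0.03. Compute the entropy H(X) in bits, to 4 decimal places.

H = −Σ pᵢ log₂ pᵢ.
−0.33·log₂(0.33) = 0.5278
−0.31·log₂(0.31) = 0.5238
−0.17·log₂(0.17) = 0.4346
−0.16·log₂(0.16) = 0.4230
−0.03·log₂(0.03) = 0.1518
Sum ≈ 2.0610 → 2.0610 bits.

2.0610 bits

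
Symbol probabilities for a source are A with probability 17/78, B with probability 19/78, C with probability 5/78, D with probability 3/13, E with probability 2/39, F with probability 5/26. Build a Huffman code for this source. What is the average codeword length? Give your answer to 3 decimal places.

2.423 bits/symbol

Repeatedly combine the two least-probable nodes; the expected code length is the sum of the merged weights.
merge 2/39 + 5/78 → 3/26
merge 3/26 + 5/26 → 4/13
merge 17/78 + 3/13 → 35/78
merge 19/78 + 4/13 → 43/78
merge 35/78 + 43/78 → 1
L = 3/26 + 4/13 + 35/78 + 43/78 + 1 = 63/26 ≈ 2.423 bits/symbol.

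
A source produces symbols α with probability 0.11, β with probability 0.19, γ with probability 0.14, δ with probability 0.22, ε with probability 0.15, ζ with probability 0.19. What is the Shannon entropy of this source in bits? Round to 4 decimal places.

2.5490 bits

H = −Σ pᵢ log₂ pᵢ.
−0.11·log₂(0.11) = 0.3503
−0.19·log₂(0.19) = 0.4552
−0.14·log₂(0.14) = 0.3971
−0.22·log₂(0.22) = 0.4806
−0.15·log₂(0.15) = 0.4105
−0.19·log₂(0.19) = 0.4552
Sum ≈ 2.5490 → 2.5490 bits.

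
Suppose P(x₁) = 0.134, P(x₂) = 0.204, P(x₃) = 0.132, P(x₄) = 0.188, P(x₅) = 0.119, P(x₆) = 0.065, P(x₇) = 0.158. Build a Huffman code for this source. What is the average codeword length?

Repeatedly combine the two least-probable nodes; the expected code length is the sum of the merged weights.
merge 13/200 + 119/1000 → 23/125
merge 33/250 + 67/500 → 133/500
merge 79/500 + 23/125 → 171/500
merge 47/250 + 51/250 → 49/125
merge 133/500 + 171/500 → 76/125
merge 49/125 + 76/125 → 1
L = 23/125 + 133/500 + 171/500 + 49/125 + 76/125 + 1 = 349/125 = 2.792 bits/symbol.

2.792 bits/symbol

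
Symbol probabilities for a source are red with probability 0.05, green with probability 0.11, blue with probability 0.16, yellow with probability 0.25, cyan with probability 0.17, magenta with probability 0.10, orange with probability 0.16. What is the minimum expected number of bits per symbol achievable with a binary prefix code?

Repeatedly combine the two least-probable nodes; the expected code length is the sum of the merged weights.
merge 1/20 + 1/10 → 3/20
merge 11/100 + 3/20 → 13/50
merge 4/25 + 4/25 → 8/25
merge 17/100 + 1/4 → 21/50
merge 13/50 + 8/25 → 29/50
merge 21/50 + 29/50 → 1
L = 3/20 + 13/50 + 8/25 + 21/50 + 29/50 + 1 = 273/100 = 2.73 bits/symbol.

2.73 bits/symbol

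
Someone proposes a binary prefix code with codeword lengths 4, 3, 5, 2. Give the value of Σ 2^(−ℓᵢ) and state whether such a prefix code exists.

With common denominator 2^5 = 32: Σ 2^(−ℓᵢ) = 2/32 + 4/32 + 1/32 + 8/32 = 15/32 = 0.46875.
Kraft's inequality requires Σ ≤ 1; here Σ = 0.46875 ≤ 1, so such a prefix code exists.

0.46875; yes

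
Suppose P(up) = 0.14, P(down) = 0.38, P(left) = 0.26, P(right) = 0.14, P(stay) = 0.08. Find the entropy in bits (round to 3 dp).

H = −Σ pᵢ log₂ pᵢ.
−0.14·log₂(0.14) = 0.3971
−0.38·log₂(0.38) = 0.5305
−0.26·log₂(0.26) = 0.5053
−0.14·log₂(0.14) = 0.3971
−0.08·log₂(0.08) = 0.2915
Sum ≈ 2.1215 → 2.121 bits.

2.121 bits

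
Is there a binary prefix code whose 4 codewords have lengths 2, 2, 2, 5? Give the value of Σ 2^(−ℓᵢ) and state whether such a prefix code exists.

0.78125; yes

With common denominator 2^5 = 32: Σ 2^(−ℓᵢ) = 8/32 + 8/32 + 8/32 + 1/32 = 25/32 = 0.78125.
Kraft's inequality requires Σ ≤ 1; here Σ = 0.78125 ≤ 1, so such a prefix code exists.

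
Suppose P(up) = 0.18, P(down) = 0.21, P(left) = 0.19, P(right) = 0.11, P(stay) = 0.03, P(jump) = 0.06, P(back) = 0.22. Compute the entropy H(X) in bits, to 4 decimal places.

H = −Σ pᵢ log₂ pᵢ.
−0.18·log₂(0.18) = 0.4453
−0.21·log₂(0.21) = 0.4728
−0.19·log₂(0.19) = 0.4552
−0.11·log₂(0.11) = 0.3503
−0.03·log₂(0.03) = 0.1518
−0.06·log₂(0.06) = 0.2435
−0.22·log₂(0.22) = 0.4806
Sum ≈ 2.5995 → 2.5995 bits.

2.5995 bits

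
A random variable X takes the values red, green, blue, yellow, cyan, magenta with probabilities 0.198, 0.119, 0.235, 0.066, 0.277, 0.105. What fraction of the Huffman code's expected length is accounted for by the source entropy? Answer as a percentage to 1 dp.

Entropy H = −Σ p log₂ p ≈ 2.4323 bits.
Huffman merges: 33/500+21/200→171/1000; 119/1000+171/1000→29/100; 99/500+47/200→433/1000; 277/1000+29/100→567/1000; 433/1000+567/1000→1. L = 2461/1000 ≈ 2.4610.
Efficiency = H/L = 2.4323/2.4610 = 98.8%.

98.8%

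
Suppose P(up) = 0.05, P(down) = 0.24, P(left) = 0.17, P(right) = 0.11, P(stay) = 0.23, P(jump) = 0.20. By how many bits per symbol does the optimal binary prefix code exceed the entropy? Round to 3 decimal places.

Entropy H = −Σ p log₂ p ≈ 2.4472 bits.
Huffman merges: 1/20+11/100→4/25; 4/25+17/100→33/100; 1/5+23/100→43/100; 6/25+33/100→57/100; 43/100+57/100→1. L = 249/100 ≈ 2.4900.
L − H = 2.4900 − 2.4472 = 0.043 bits.

0.043 bits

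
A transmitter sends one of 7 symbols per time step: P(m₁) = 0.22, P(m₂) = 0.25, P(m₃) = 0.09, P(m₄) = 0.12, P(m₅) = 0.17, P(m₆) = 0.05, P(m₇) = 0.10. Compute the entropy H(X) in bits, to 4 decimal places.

H = −Σ pᵢ log₂ pᵢ.
−0.22·log₂(0.22) = 0.4806
−0.25·log₂(0.25) = 0.5000
−0.09·log₂(0.09) = 0.3127
−0.12·log₂(0.12) = 0.3671
−0.17·log₂(0.17) = 0.4346
−0.05·log₂(0.05) = 0.2161
−0.10·log₂(0.10) = 0.3322
Sum ≈ 2.6432 → 2.6432 bits.

2.6432 bits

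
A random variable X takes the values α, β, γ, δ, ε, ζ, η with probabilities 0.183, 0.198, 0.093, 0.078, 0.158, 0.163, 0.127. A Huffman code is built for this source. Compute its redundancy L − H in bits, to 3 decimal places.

Entropy H = −Σ p log₂ p ≈ 2.7420 bits.
Huffman merges: 39/500+93/1000→171/1000; 127/1000+79/500→57/200; 163/1000+171/1000→167/500; 183/1000+99/500→381/1000; 57/200+167/500→619/1000; 381/1000+619/1000→1. L = 279/100 ≈ 2.7900.
L − H = 2.7900 − 2.7420 = 0.048 bits.

0.048 bits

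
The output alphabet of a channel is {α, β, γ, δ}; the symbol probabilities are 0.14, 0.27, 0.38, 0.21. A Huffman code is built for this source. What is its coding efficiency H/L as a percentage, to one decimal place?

Entropy H = −Σ p log₂ p ≈ 1.9104 bits.
Huffman merges: 7/50+21/100→7/20; 27/100+7/20→31/50; 19/50+31/50→1. L = 197/100 ≈ 1.9700.
Efficiency = H/L = 1.9104/1.9700 = 97.0%.

97.0%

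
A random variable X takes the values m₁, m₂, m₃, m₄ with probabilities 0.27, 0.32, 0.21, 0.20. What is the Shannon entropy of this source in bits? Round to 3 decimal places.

1.973 bits

H = −Σ pᵢ log₂ pᵢ.
−0.27·log₂(0.27) = 0.5100
−0.32·log₂(0.32) = 0.5260
−0.21·log₂(0.21) = 0.4728
−0.20·log₂(0.20) = 0.4644
Sum ≈ 1.9733 → 1.973 bits.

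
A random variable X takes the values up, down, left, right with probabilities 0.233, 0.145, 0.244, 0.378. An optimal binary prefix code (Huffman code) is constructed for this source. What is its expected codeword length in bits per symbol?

2 bits/symbol

Repeatedly combine the two least-probable nodes; the expected code length is the sum of the merged weights.
merge 29/200 + 233/1000 → 189/500
merge 61/250 + 189/500 → 311/500
merge 189/500 + 311/500 → 1
L = 189/500 + 311/500 + 1 = 2 bits/symbol.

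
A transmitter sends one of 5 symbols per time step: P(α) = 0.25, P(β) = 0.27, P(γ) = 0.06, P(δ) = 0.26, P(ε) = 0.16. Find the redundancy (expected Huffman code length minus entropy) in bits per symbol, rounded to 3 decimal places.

0.038 bits

Entropy H = −Σ p log₂ p ≈ 2.1819 bits.
Huffman merges: 3/50+4/25→11/50; 11/50+1/4→47/100; 13/50+27/100→53/100; 47/100+53/100→1. L = 111/50 ≈ 2.2200.
L − H = 2.2200 − 2.1819 = 0.038 bits.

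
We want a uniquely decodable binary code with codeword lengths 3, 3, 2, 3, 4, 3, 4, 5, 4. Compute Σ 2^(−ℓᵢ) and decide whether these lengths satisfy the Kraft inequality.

With common denominator 2^5 = 32: Σ 2^(−ℓᵢ) = 4/32 + 4/32 + 8/32 + 4/32 + 2/32 + 4/32 + 2/32 + 1/32 + 2/32 = 31/32 = 0.96875.
Kraft's inequality requires Σ ≤ 1; here Σ = 0.96875 ≤ 1, so such a prefix code exists.

0.96875; yes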